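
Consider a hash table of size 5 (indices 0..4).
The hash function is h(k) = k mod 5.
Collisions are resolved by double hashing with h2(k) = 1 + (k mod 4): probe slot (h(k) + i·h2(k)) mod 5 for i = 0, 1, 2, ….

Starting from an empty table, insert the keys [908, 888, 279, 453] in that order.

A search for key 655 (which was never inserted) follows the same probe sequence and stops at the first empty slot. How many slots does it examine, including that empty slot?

5

908: h=3 -> slot 3
888: h=3, h2=1, probe 3,4 -> slot 4
279: h=4, h2=4, probe 4,3,2 -> slot 2
453: h=3, h2=2, probe 3,0 -> slot 0
Table: [453, —, 279, 908, 888]
Lookup 655: h=0, h2=4, probe 0,4,3,2,1 → slot 1 empty, not found.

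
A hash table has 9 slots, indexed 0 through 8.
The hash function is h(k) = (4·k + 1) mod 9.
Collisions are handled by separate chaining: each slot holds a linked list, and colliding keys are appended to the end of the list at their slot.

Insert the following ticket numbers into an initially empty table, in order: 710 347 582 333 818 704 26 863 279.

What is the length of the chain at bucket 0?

1

710 -> bucket 6
347 -> bucket 3
582 -> bucket 7
333 -> bucket 1
818 -> bucket 6 (collision)
704 -> bucket 0
26 -> bucket 6 (collision)
863 -> bucket 6 (collision)
279 -> bucket 1 (collision)
Final buckets:
0: 704
1: 333 -> 279
2: .
3: 347
4: .
5: .
6: 710 -> 818 -> 26 -> 863
7: 582
8: .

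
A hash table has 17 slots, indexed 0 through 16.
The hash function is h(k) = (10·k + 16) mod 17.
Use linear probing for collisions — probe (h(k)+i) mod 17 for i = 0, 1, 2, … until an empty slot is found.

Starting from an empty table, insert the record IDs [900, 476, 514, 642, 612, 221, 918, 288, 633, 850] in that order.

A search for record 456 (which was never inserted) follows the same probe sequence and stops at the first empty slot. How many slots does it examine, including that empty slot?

2

Insert 900: h=6, slot 6 empty => index 6.
Insert 476: h=16, slot 16 empty => index 16.
Insert 514: h=5, slot 5 empty => index 5.
Insert 642: h=10, slot 10 empty => index 10.
Insert 612: h=16, slot 16 occupied => index 0.
Insert 221: h=16, slots 16,0 occupied => index 1.
Insert 918: h=16, slots 16,0,1 occupied => index 2.
Insert 288: h=6, slot 6 occupied => index 7.
Insert 633: h=5, slots 5,6,7 occupied => index 8.
Insert 850: h=16, slots 16,0,1,2 occupied => index 3.
Table: [612, 221, 918, 850, —, 514, 900, 288, 633, —, 642, —, —, —, —, —, 476]
Lookup 456: h=3, probe 3,4 → slot 4 empty, not found.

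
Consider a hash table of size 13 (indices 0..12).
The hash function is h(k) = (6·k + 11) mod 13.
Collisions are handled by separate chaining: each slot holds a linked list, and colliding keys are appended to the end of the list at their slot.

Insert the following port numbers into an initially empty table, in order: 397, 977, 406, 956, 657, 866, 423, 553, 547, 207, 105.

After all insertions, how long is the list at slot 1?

5

397 -> bucket 1
977 -> bucket 10
406 -> bucket 3
956 -> bucket 1 (collision)
657 -> bucket 1 (collision)
866 -> bucket 7
423 -> bucket 1 (collision)
553 -> bucket 1 (collision)
547 -> bucket 4
207 -> bucket 5
105 -> bucket 4 (collision)
Final buckets:
0: .
1: 397 -> 956 -> 657 -> 423 -> 553
2: .
3: 406
4: 547 -> 105
5: 207
6: .
7: 866
8: .
9: .
10: 977
11: .
12: .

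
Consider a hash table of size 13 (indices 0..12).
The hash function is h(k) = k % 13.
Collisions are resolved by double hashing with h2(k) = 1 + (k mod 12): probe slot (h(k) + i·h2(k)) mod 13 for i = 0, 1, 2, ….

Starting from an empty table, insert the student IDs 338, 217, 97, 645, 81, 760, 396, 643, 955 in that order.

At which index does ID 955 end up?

4

338: h=0 → slot 0
217: h=9 → slot 9
97: h=6 → slot 6
645: h=8 → slot 8
81: h=3 → slot 3
760: h=6, h2=5, probe 6,11 → slot 11
396: h=6, h2=1, probe 6,7 → slot 7
643: h=6, h2=8, probe 6,1 → slot 1
955: h=6, h2=8, probe 6,1,9,4 → slot 4
Table: [338, 643, ∅, 81, 955, ∅, 97, 396, 645, 217, ∅, 760, ∅]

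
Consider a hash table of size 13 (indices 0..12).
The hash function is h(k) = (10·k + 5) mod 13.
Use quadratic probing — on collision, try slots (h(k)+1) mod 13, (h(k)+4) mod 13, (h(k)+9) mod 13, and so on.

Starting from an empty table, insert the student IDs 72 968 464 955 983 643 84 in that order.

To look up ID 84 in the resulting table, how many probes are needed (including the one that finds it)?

5

Insert 72: h=10, slot 10 empty -> index 10.
Insert 968: h=0, slot 0 empty -> index 0.
Insert 464: h=4, slot 4 empty -> index 4.
Insert 955: h=0, slot 0 occupied -> index 1.
Insert 983: h=7, slot 7 empty -> index 7.
Insert 643: h=0, slots 0,1,4 occupied -> index 9.
Insert 84: h=0, slots 0,1,4,9 occupied -> index 3.
Table: [968, 955, ., 84, 464, ., ., 983, ., 643, 72, ., .]
Lookup 84: h=0, probe 0,1,4,9,3 → found at 3.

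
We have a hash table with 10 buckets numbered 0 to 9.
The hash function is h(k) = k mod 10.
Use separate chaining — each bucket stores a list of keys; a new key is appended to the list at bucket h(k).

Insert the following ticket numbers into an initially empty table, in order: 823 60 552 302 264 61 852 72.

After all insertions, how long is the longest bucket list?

4

823 → bucket 3
60 → bucket 0
552 → bucket 2
302 → bucket 2 (collision)
264 → bucket 4
61 → bucket 1
852 → bucket 2 (collision)
72 → bucket 2 (collision)
Final buckets:
0: 60
1: 61
2: 552 -> 302 -> 852 -> 72
3: 823
4: 264
5: .
6: .
7: .
8: .
9: .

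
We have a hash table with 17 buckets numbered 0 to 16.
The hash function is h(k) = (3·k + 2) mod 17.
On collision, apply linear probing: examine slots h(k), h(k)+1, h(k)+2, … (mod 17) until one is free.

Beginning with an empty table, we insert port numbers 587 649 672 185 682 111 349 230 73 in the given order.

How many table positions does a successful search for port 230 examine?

6

Insert 587: h=12, slot 12 empty -> index 12.
Insert 649: h=11, slot 11 empty -> index 11.
Insert 672: h=12, slot 12 occupied -> index 13.
Insert 185: h=13, slot 13 occupied -> index 14.
Insert 682: h=8, slot 8 empty -> index 8.
Insert 111: h=12, slots 12,13,14 occupied -> index 15.
Insert 349: h=12, slots 12,13,14,15 occupied -> index 16.
Insert 230: h=12, slots 12,13,14,15,16 occupied -> index 0.
Insert 73: h=0, slot 0 occupied -> index 1.
Table: [230, 73, ., ., ., ., ., ., 682, ., ., 649, 587, 672, 185, 111, 349]
Lookup 230: h=12, probe 12,13,14,15,16,0 → found at 0.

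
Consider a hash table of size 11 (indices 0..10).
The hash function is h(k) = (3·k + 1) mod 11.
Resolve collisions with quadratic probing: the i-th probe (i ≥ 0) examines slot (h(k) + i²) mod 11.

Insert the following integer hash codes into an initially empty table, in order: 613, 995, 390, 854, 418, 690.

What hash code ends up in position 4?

613: h=3 => slot 3
995: h=5 => slot 5
390: h=5, probe 5,6 => slot 6
854: h=0 => slot 0
418: h=1 => slot 1
690: h=3, probe 3,4 => slot 4
Table: [854, 418, —, 613, 690, 995, 390, —, —, —, —]

690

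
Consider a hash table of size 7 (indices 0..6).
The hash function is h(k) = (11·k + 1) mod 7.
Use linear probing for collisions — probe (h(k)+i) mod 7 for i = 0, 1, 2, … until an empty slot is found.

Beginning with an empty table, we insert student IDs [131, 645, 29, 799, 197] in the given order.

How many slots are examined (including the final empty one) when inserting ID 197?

5

131 hashes to 0; slot 0 is free => place at 0.
645 hashes to 5; slot 5 is free => place at 5.
29 hashes to 5; 5 taken => place at 6.
799 hashes to 5; 5,6,0 taken => place at 1.
197 hashes to 5; 5,6,0,1 taken => place at 2.
Table: [131, 799, 197, _, _, 645, 29]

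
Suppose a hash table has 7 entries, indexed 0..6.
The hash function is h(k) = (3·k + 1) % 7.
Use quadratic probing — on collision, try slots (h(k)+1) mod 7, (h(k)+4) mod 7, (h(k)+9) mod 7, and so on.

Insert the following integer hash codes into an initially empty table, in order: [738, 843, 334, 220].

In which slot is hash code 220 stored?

738: h=3 => slot 3
843: h=3, probe 3,4 => slot 4
334: h=2 => slot 2
220: h=3, probe 3,4,0 => slot 0
Table: [220, ., 334, 738, 843, ., .]

0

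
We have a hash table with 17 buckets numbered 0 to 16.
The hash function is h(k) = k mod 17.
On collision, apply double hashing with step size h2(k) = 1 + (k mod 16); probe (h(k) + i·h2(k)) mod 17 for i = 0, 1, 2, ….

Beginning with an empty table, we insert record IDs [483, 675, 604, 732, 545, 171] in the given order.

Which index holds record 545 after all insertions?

3

Insert 483: h=7, slot 7 empty -> index 7.
Insert 675: h=12, slot 12 empty -> index 12.
Insert 604: h=9, slot 9 empty -> index 9.
Insert 732: h=1, slot 1 empty -> index 1.
Insert 545: h=1, h2=2, slot 1 occupied -> index 3.
Insert 171: h=1, h2=12, slot 1 occupied -> index 13.
Table: [—, 732, —, 545, —, —, —, 483, —, 604, —, —, 675, 171, —, —, —]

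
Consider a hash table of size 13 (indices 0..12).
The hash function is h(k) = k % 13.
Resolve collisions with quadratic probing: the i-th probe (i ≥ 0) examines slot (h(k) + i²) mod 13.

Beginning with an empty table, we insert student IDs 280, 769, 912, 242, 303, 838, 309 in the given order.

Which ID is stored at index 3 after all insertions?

Insert 280: h=7, slot 7 empty → index 7.
Insert 769: h=2, slot 2 empty → index 2.
Insert 912: h=2, slot 2 occupied → index 3.
Insert 242: h=8, slot 8 empty → index 8.
Insert 303: h=4, slot 4 empty → index 4.
Insert 838: h=6, slot 6 empty → index 6.
Insert 309: h=10, slot 10 empty → index 10.
Table: [-, -, 769, 912, 303, -, 838, 280, 242, -, 309, -, -]

912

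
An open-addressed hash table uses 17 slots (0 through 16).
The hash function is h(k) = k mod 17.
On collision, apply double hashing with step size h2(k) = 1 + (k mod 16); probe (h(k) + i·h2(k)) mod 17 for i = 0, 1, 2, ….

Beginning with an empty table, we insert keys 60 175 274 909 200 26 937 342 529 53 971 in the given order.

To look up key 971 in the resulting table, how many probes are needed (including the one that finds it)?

6

Insert 60: h=9, slot 9 empty => index 9.
Insert 175: h=5, slot 5 empty => index 5.
Insert 274: h=2, slot 2 empty => index 2.
Insert 909: h=8, slot 8 empty => index 8.
Insert 200: h=13, slot 13 empty => index 13.
Insert 26: h=9, h2=11, slot 9 occupied => index 3.
Insert 937: h=2, h2=10, slot 2 occupied => index 12.
Insert 342: h=2, h2=7, slots 2,9 occupied => index 16.
Insert 529: h=2, h2=2, slot 2 occupied => index 4.
Insert 53: h=2, h2=6, slots 2,8 occupied => index 14.
Insert 971: h=2, h2=12, slots 2,14,9,4,16 occupied => index 11.
Table: [—, —, 274, 26, 529, 175, —, —, 909, 60, —, 971, 937, 200, 53, —, 342]
Lookup 971: h=2, h2=12, probe 2,14,9,4,16,11 → found at 11.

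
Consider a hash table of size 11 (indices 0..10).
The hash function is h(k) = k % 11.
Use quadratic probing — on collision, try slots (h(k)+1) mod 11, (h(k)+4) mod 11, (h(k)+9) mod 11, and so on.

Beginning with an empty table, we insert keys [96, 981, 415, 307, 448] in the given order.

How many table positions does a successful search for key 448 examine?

3

96 hashes to 8; slot 8 is free → place at 8.
981 hashes to 2; slot 2 is free → place at 2.
415 hashes to 8; 8 taken → place at 9.
307 hashes to 10; slot 10 is free → place at 10.
448 hashes to 8; 8,9 taken → place at 1.
Table: [., 448, 981, ., ., ., ., ., 96, 415, 307]
Lookup 448: h=8, probe 8,9,1 → found at 1.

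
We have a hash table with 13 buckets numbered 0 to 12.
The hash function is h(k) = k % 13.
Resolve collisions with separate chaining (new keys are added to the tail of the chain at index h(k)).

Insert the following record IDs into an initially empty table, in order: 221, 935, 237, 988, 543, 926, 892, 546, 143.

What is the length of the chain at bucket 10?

Insert 221: h=0, bucket 0 empty -> new chain.
Insert 935: h=12, bucket 12 empty -> new chain.
Insert 237: h=3, bucket 3 empty -> new chain.
Insert 988: h=0, bucket 0 nonempty -> append to chain.
Insert 543: h=10, bucket 10 empty -> new chain.
Insert 926: h=3, bucket 3 nonempty -> append to chain.
Insert 892: h=8, bucket 8 empty -> new chain.
Insert 546: h=0, bucket 0 nonempty -> append to chain.
Insert 143: h=0, bucket 0 nonempty -> append to chain.
Final buckets:
0: 221 -> 988 -> 546 -> 143
1: —
2: —
3: 237 -> 926
4: —
5: —
6: —
7: —
8: 892
9: —
10: 543
11: —
12: 935

1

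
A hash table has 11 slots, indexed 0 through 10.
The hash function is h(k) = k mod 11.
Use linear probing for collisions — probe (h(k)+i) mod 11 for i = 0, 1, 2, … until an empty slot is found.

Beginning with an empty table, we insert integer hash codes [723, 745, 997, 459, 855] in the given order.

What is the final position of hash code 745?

9

Insert 723: h=8, slot 8 empty -> index 8.
Insert 745: h=8, slot 8 occupied -> index 9.
Insert 997: h=7, slot 7 empty -> index 7.
Insert 459: h=8, slots 8,9 occupied -> index 10.
Insert 855: h=8, slots 8,9,10 occupied -> index 0.
Table: [855, -, -, -, -, -, -, 997, 723, 745, 459]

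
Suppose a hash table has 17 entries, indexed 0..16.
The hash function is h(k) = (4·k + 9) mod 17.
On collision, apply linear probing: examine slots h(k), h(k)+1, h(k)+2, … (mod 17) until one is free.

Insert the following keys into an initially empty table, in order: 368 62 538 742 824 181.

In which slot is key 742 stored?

5

368: h=2 => slot 2
62: h=2, probe 2,3 => slot 3
538: h=2, probe 2,3,4 => slot 4
742: h=2, probe 2,3,4,5 => slot 5
824: h=7 => slot 7
181: h=2, probe 2,3,4,5,6 => slot 6
Table: [-, -, 368, 62, 538, 742, 181, 824, -, -, -, -, -, -, -, -, -]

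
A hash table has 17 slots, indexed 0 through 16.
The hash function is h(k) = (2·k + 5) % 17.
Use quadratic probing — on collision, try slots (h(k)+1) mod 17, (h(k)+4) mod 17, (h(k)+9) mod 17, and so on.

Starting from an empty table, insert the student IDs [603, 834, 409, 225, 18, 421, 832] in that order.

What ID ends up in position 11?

18

Insert 603: h=4, slot 4 empty -> index 4.
Insert 834: h=7, slot 7 empty -> index 7.
Insert 409: h=7, slot 7 occupied -> index 8.
Insert 225: h=13, slot 13 empty -> index 13.
Insert 18: h=7, slots 7,8 occupied -> index 11.
Insert 421: h=14, slot 14 empty -> index 14.
Insert 832: h=3, slot 3 empty -> index 3.
Table: [_, _, _, 832, 603, _, _, 834, 409, _, _, 18, _, 225, 421, _, _]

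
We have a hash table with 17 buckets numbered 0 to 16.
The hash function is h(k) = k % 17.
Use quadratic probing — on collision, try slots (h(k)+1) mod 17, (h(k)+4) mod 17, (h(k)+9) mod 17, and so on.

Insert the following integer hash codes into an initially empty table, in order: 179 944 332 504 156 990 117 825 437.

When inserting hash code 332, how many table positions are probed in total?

179 hashes to 9; slot 9 is free → place at 9.
944 hashes to 9; 9 taken → place at 10.
332 hashes to 9; 9,10 taken → place at 13.
504 hashes to 11; slot 11 is free → place at 11.
156 hashes to 3; slot 3 is free → place at 3.
990 hashes to 4; slot 4 is free → place at 4.
117 hashes to 15; slot 15 is free → place at 15.
825 hashes to 9; 9,10,13 taken → place at 1.
437 hashes to 12; slot 12 is free → place at 12.
Table: [_, 825, _, 156, 990, _, _, _, _, 179, 944, 504, 437, 332, _, 117, _]

3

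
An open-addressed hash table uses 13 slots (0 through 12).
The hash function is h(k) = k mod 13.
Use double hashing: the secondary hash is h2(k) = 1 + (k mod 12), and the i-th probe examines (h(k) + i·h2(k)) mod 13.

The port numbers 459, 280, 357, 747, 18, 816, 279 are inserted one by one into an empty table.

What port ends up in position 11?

459: h=4 => slot 4
280: h=7 => slot 7
357: h=6 => slot 6
747: h=6, h2=4, probe 6,10 => slot 10
18: h=5 => slot 5
816: h=10, h2=1, probe 10,11 => slot 11
279: h=6, h2=4, probe 6,10,1 => slot 1
Table: [_, 279, _, _, 459, 18, 357, 280, _, _, 747, 816, _]

816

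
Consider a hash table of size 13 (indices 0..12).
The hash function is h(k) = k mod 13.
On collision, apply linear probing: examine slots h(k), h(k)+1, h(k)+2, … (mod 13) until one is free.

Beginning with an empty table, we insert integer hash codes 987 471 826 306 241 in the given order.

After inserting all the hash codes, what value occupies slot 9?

987 hashes to 12; slot 12 is free → place at 12.
471 hashes to 3; slot 3 is free → place at 3.
826 hashes to 7; slot 7 is free → place at 7.
306 hashes to 7; 7 taken → place at 8.
241 hashes to 7; 7,8 taken → place at 9.
Table: [∅, ∅, ∅, 471, ∅, ∅, ∅, 826, 306, 241, ∅, ∅, 987]

241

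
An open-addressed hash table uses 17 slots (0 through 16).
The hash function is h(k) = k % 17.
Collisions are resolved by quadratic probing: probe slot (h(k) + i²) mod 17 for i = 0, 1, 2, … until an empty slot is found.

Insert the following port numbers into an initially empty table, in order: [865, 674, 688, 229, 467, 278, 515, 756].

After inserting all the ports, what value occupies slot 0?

756

865: h=15 -> slot 15
674: h=11 -> slot 11
688: h=8 -> slot 8
229: h=8, probe 8,9 -> slot 9
467: h=8, probe 8,9,12 -> slot 12
278: h=6 -> slot 6
515: h=5 -> slot 5
756: h=8, probe 8,9,12,0 -> slot 0
Table: [756, —, —, —, —, 515, 278, —, 688, 229, —, 674, 467, —, —, 865, —]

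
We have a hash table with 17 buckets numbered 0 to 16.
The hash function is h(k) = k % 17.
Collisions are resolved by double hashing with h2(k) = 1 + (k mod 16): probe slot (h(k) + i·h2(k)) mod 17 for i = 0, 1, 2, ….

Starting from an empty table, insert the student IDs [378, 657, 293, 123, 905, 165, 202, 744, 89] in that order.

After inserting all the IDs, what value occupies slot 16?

123

378 hashes to 4; slot 4 is free -> place at 4.
657 hashes to 11; slot 11 is free -> place at 11.
293 hashes to 4, h2=6; 4 taken -> place at 10.
123 hashes to 4, h2=12; 4 taken -> place at 16.
905 hashes to 4, h2=10; 4 taken -> place at 14.
165 hashes to 12; slot 12 is free -> place at 12.
202 hashes to 15; slot 15 is free -> place at 15.
744 hashes to 13; slot 13 is free -> place at 13.
89 hashes to 4, h2=10; 4,14 taken -> place at 7.
Table: [_, _, _, _, 378, _, _, 89, _, _, 293, 657, 165, 744, 905, 202, 123]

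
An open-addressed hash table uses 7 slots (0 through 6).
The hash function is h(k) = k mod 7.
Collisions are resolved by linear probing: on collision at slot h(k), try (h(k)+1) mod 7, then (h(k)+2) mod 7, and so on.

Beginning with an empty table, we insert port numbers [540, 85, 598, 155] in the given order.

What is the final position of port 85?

Insert 540: h=1, slot 1 empty => index 1.
Insert 85: h=1, slot 1 occupied => index 2.
Insert 598: h=3, slot 3 empty => index 3.
Insert 155: h=1, slots 1,2,3 occupied => index 4.
Table: [_, 540, 85, 598, 155, _, _]

2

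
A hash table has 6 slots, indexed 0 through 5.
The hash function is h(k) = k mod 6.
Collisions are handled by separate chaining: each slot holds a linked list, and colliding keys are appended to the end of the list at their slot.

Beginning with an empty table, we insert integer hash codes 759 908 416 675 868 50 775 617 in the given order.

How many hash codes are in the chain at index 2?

759 → bucket 3
908 → bucket 2
416 → bucket 2 (collision)
675 → bucket 3 (collision)
868 → bucket 4
50 → bucket 2 (collision)
775 → bucket 1
617 → bucket 5
Final buckets:
0: —
1: 775
2: 908 -> 416 -> 50
3: 759 -> 675
4: 868
5: 617

3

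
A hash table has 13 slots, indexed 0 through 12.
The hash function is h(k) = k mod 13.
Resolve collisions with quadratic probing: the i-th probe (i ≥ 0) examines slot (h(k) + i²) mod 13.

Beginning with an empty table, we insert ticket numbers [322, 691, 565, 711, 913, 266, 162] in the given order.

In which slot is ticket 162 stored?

322 hashes to 10; slot 10 is free → place at 10.
691 hashes to 2; slot 2 is free → place at 2.
565 hashes to 6; slot 6 is free → place at 6.
711 hashes to 9; slot 9 is free → place at 9.
913 hashes to 3; slot 3 is free → place at 3.
266 hashes to 6; 6 taken → place at 7.
162 hashes to 6; 6,7,10,2,9 taken → place at 5.
Table: [., ., 691, 913, ., 162, 565, 266, ., 711, 322, ., .]

5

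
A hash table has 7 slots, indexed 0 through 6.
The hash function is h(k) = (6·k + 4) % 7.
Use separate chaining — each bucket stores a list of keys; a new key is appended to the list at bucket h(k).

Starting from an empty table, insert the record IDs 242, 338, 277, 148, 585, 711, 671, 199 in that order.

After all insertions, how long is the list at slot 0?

4

242 → bucket 0
338 → bucket 2
277 → bucket 0 (collision)
148 → bucket 3
585 → bucket 0 (collision)
711 → bucket 0 (collision)
671 → bucket 5
199 → bucket 1
Final buckets:
0: 242 -> 277 -> 585 -> 711
1: 199
2: 338
3: 148
4: .
5: 671
6: .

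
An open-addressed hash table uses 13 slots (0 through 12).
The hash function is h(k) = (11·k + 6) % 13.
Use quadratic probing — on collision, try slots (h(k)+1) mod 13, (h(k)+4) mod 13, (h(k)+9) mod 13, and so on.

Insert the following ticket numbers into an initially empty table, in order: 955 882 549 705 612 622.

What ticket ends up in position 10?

882

955: h=7 -> slot 7
882: h=10 -> slot 10
549: h=0 -> slot 0
705: h=0, probe 0,1 -> slot 1
612: h=4 -> slot 4
622: h=10, probe 10,11 -> slot 11
Table: [549, 705, ., ., 612, ., ., 955, ., ., 882, 622, .]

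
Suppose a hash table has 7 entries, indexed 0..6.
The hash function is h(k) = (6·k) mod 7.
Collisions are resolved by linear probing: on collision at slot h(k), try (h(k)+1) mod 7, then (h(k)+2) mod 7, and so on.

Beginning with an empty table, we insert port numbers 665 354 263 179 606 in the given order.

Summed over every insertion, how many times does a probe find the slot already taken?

6

665 hashes to 0; slot 0 is free -> place at 0.
354 hashes to 3; slot 3 is free -> place at 3.
263 hashes to 3; 3 taken -> place at 4.
179 hashes to 3; 3,4 taken -> place at 5.
606 hashes to 3; 3,4,5 taken -> place at 6.
Table: [665, _, _, 354, 263, 179, 606]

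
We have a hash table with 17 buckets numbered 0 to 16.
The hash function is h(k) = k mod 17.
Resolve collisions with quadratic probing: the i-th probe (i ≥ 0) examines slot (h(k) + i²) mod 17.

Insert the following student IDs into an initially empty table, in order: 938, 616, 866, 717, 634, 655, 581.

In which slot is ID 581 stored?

938: h=3 → slot 3
616: h=4 → slot 4
866: h=16 → slot 16
717: h=3, probe 3,4,7 → slot 7
634: h=5 → slot 5
655: h=9 → slot 9
581: h=3, probe 3,4,7,12 → slot 12
Table: [_, _, _, 938, 616, 634, _, 717, _, 655, _, _, 581, _, _, _, 866]

12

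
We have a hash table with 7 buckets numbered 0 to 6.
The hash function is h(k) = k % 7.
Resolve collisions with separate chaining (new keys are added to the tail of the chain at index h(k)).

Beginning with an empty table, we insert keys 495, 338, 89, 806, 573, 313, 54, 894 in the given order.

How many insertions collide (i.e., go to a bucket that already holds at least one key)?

4

Insert 495: h=5, bucket 5 empty -> new chain.
Insert 338: h=2, bucket 2 empty -> new chain.
Insert 89: h=5, bucket 5 nonempty -> append to chain.
Insert 806: h=1, bucket 1 empty -> new chain.
Insert 573: h=6, bucket 6 empty -> new chain.
Insert 313: h=5, bucket 5 nonempty -> append to chain.
Insert 54: h=5, bucket 5 nonempty -> append to chain.
Insert 894: h=5, bucket 5 nonempty -> append to chain.
Final buckets:
0: .
1: 806
2: 338
3: .
4: .
5: 495 -> 89 -> 313 -> 54 -> 894
6: 573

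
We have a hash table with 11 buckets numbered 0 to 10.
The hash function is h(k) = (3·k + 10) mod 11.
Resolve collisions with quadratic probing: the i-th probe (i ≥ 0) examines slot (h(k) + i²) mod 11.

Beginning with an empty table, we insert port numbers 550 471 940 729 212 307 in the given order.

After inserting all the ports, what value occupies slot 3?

Insert 550: h=10, slot 10 empty => index 10.
Insert 471: h=4, slot 4 empty => index 4.
Insert 940: h=3, slot 3 empty => index 3.
Insert 729: h=8, slot 8 empty => index 8.
Insert 212: h=8, slot 8 occupied => index 9.
Insert 307: h=7, slot 7 empty => index 7.
Table: [., ., ., 940, 471, ., ., 307, 729, 212, 550]

940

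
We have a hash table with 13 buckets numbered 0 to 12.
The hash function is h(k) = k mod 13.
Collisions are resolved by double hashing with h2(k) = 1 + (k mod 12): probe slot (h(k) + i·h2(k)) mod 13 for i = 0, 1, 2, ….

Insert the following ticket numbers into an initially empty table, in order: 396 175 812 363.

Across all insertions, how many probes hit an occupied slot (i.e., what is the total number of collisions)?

Insert 396: h=6, slot 6 empty → index 6.
Insert 175: h=6, h2=8, slot 6 occupied → index 1.
Insert 812: h=6, h2=9, slot 6 occupied → index 2.
Insert 363: h=12, slot 12 empty → index 12.
Table: [_, 175, 812, _, _, _, 396, _, _, _, _, _, 363]

2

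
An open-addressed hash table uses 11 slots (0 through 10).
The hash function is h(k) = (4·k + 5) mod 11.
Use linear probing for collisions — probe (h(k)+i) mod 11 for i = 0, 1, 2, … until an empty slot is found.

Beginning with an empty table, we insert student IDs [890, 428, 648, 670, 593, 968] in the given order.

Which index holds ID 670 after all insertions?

4

890: h=1 → slot 1
428: h=1, probe 1,2 → slot 2
648: h=1, probe 1,2,3 → slot 3
670: h=1, probe 1,2,3,4 → slot 4
593: h=1, probe 1,2,3,4,5 → slot 5
968: h=5, probe 5,6 → slot 6
Table: [_, 890, 428, 648, 670, 593, 968, _, _, _, _]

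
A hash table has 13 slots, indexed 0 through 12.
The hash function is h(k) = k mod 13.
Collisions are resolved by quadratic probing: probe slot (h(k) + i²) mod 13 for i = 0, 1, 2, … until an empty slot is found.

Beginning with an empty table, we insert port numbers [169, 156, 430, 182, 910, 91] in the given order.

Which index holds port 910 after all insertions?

9

Insert 169: h=0, slot 0 empty -> index 0.
Insert 156: h=0, slot 0 occupied -> index 1.
Insert 430: h=1, slot 1 occupied -> index 2.
Insert 182: h=0, slots 0,1 occupied -> index 4.
Insert 910: h=0, slots 0,1,4 occupied -> index 9.
Insert 91: h=0, slots 0,1,4,9 occupied -> index 3.
Table: [169, 156, 430, 91, 182, _, _, _, _, 910, _, _, _]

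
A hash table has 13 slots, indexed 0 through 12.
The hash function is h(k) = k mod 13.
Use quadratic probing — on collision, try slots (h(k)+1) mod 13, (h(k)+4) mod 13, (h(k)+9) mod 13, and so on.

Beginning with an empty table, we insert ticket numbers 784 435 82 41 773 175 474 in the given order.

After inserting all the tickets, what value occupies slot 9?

Insert 784: h=4, slot 4 empty → index 4.
Insert 435: h=6, slot 6 empty → index 6.
Insert 82: h=4, slot 4 occupied → index 5.
Insert 41: h=2, slot 2 empty → index 2.
Insert 773: h=6, slot 6 occupied → index 7.
Insert 175: h=6, slots 6,7 occupied → index 10.
Insert 474: h=6, slots 6,7,10,2 occupied → index 9.
Table: [-, -, 41, -, 784, 82, 435, 773, -, 474, 175, -, -]

474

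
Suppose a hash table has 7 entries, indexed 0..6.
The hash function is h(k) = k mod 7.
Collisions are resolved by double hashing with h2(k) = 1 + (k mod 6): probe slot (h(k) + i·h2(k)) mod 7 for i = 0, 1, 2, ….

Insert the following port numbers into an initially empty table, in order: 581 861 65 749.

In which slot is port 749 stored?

6

Insert 581: h=0, slot 0 empty -> index 0.
Insert 861: h=0, h2=4, slot 0 occupied -> index 4.
Insert 65: h=2, slot 2 empty -> index 2.
Insert 749: h=0, h2=6, slot 0 occupied -> index 6.
Table: [581, —, 65, —, 861, —, 749]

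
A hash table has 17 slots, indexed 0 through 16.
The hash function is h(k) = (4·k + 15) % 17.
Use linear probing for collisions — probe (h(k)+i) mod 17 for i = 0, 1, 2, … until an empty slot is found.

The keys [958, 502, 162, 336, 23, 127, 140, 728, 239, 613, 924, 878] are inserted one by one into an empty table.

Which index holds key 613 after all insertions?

4

958: h=5 => slot 5
502: h=0 => slot 0
162: h=0, probe 0,1 => slot 1
336: h=16 => slot 16
23: h=5, probe 5,6 => slot 6
127: h=13 => slot 13
140: h=14 => slot 14
728: h=3 => slot 3
239: h=2 => slot 2
613: h=2, probe 2,3,4 => slot 4
924: h=5, probe 5,6,7 => slot 7
878: h=8 => slot 8
Table: [502, 162, 239, 728, 613, 958, 23, 924, 878, —, —, —, —, 127, 140, —, 336]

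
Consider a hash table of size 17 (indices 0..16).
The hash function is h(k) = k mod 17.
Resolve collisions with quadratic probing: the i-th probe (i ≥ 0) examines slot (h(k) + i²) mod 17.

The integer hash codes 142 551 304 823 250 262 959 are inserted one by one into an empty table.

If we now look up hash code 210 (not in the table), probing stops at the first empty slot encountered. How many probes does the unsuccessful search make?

Insert 142: h=6, slot 6 empty → index 6.
Insert 551: h=7, slot 7 empty → index 7.
Insert 304: h=15, slot 15 empty → index 15.
Insert 823: h=7, slot 7 occupied → index 8.
Insert 250: h=12, slot 12 empty → index 12.
Insert 262: h=7, slots 7,8 occupied → index 11.
Insert 959: h=7, slots 7,8,11 occupied → index 16.
Table: [_, _, _, _, _, _, 142, 551, 823, _, _, 262, 250, _, _, 304, 959]
Lookup 210: h=6, probe 6,7,10 → slot 10 empty, not found.

3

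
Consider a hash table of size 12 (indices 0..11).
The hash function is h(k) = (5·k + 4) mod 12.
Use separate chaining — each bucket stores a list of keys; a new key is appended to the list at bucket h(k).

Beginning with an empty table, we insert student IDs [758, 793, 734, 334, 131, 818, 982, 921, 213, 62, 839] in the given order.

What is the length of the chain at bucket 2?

4

Insert 758: h=2, bucket 2 empty -> new chain.
Insert 793: h=9, bucket 9 empty -> new chain.
Insert 734: h=2, bucket 2 nonempty -> append to chain.
Insert 334: h=6, bucket 6 empty -> new chain.
Insert 131: h=11, bucket 11 empty -> new chain.
Insert 818: h=2, bucket 2 nonempty -> append to chain.
Insert 982: h=6, bucket 6 nonempty -> append to chain.
Insert 921: h=1, bucket 1 empty -> new chain.
Insert 213: h=1, bucket 1 nonempty -> append to chain.
Insert 62: h=2, bucket 2 nonempty -> append to chain.
Insert 839: h=11, bucket 11 nonempty -> append to chain.
Final buckets:
0: -
1: 921 -> 213
2: 758 -> 734 -> 818 -> 62
3: -
4: -
5: -
6: 334 -> 982
7: -
8: -
9: 793
10: -
11: 131 -> 839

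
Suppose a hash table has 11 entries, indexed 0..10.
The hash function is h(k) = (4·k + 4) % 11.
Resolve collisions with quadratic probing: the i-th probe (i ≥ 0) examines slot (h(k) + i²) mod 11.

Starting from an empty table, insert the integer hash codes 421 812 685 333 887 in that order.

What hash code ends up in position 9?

333

421 hashes to 5; slot 5 is free → place at 5.
812 hashes to 7; slot 7 is free → place at 7.
685 hashes to 5; 5 taken → place at 6.
333 hashes to 5; 5,6 taken → place at 9.
887 hashes to 10; slot 10 is free → place at 10.
Table: [∅, ∅, ∅, ∅, ∅, 421, 685, 812, ∅, 333, 887]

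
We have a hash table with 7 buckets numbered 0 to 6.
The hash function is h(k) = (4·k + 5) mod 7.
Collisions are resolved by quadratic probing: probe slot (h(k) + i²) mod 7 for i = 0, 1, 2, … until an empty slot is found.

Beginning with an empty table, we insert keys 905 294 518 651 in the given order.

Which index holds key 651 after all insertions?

Insert 905: h=6, slot 6 empty -> index 6.
Insert 294: h=5, slot 5 empty -> index 5.
Insert 518: h=5, slots 5,6 occupied -> index 2.
Insert 651: h=5, slots 5,6,2 occupied -> index 0.
Table: [651, _, 518, _, _, 294, 905]

0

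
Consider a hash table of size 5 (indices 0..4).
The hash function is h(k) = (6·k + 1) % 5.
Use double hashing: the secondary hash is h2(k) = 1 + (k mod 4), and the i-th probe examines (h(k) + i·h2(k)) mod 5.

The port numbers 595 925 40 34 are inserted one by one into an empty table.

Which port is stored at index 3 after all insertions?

595 hashes to 1; slot 1 is free => place at 1.
925 hashes to 1, h2=2; 1 taken => place at 3.
40 hashes to 1, h2=1; 1 taken => place at 2.
34 hashes to 0; slot 0 is free => place at 0.
Table: [34, 595, 40, 925, —]

925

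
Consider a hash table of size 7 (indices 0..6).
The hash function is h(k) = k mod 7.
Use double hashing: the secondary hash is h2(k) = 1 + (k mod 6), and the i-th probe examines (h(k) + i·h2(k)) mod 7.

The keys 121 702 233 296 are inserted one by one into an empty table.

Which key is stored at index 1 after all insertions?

233

121 hashes to 2; slot 2 is free → place at 2.
702 hashes to 2, h2=1; 2 taken → place at 3.
233 hashes to 2, h2=6; 2 taken → place at 1.
296 hashes to 2, h2=3; 2 taken → place at 5.
Table: [∅, 233, 121, 702, ∅, 296, ∅]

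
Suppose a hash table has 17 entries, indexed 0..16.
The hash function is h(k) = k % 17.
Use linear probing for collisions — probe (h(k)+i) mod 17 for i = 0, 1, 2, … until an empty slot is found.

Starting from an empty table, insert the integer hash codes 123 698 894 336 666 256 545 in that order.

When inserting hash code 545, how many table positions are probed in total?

123 hashes to 4; slot 4 is free -> place at 4.
698 hashes to 1; slot 1 is free -> place at 1.
894 hashes to 10; slot 10 is free -> place at 10.
336 hashes to 13; slot 13 is free -> place at 13.
666 hashes to 3; slot 3 is free -> place at 3.
256 hashes to 1; 1 taken -> place at 2.
545 hashes to 1; 1,2,3,4 taken -> place at 5.
Table: [-, 698, 256, 666, 123, 545, -, -, -, -, 894, -, -, 336, -, -, -]

5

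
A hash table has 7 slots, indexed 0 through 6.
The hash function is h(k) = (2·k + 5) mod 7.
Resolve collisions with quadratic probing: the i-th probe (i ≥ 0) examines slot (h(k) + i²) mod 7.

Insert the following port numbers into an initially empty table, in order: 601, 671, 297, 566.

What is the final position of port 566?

0

601 hashes to 3; slot 3 is free => place at 3.
671 hashes to 3; 3 taken => place at 4.
297 hashes to 4; 4 taken => place at 5.
566 hashes to 3; 3,4 taken => place at 0.
Table: [566, _, _, 601, 671, 297, _]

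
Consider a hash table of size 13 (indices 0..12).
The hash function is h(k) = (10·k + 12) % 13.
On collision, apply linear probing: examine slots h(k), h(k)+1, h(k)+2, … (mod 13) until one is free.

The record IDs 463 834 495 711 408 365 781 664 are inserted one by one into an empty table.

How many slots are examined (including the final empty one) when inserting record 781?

5

463: h=1 -> slot 1
834: h=6 -> slot 6
495: h=9 -> slot 9
711: h=11 -> slot 11
408: h=10 -> slot 10
365: h=9, probe 9,10,11,12 -> slot 12
781: h=9, probe 9,10,11,12,0 -> slot 0
664: h=9, probe 9,10,11,12,0,1,2 -> slot 2
Table: [781, 463, 664, _, _, _, 834, _, _, 495, 408, 711, 365]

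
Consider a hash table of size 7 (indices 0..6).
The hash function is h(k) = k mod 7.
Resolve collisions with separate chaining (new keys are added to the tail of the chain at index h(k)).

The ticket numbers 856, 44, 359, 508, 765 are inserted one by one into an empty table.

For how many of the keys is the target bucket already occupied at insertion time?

Insert 856: h=2, bucket 2 empty → new chain.
Insert 44: h=2, bucket 2 nonempty → append to chain.
Insert 359: h=2, bucket 2 nonempty → append to chain.
Insert 508: h=4, bucket 4 empty → new chain.
Insert 765: h=2, bucket 2 nonempty → append to chain.
Final buckets:
0: _
1: _
2: 856 -> 44 -> 359 -> 765
3: _
4: 508
5: _
6: _

3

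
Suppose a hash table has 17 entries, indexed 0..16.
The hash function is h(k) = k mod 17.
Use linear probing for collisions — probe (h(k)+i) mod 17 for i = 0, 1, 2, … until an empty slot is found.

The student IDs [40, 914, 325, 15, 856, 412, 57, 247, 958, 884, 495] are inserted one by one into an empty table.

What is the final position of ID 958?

40 hashes to 6; slot 6 is free => place at 6.
914 hashes to 13; slot 13 is free => place at 13.
325 hashes to 2; slot 2 is free => place at 2.
15 hashes to 15; slot 15 is free => place at 15.
856 hashes to 6; 6 taken => place at 7.
412 hashes to 4; slot 4 is free => place at 4.
57 hashes to 6; 6,7 taken => place at 8.
247 hashes to 9; slot 9 is free => place at 9.
958 hashes to 6; 6,7,8,9 taken => place at 10.
884 hashes to 0; slot 0 is free => place at 0.
495 hashes to 2; 2 taken => place at 3.
Table: [884, _, 325, 495, 412, _, 40, 856, 57, 247, 958, _, _, 914, _, 15, _]

10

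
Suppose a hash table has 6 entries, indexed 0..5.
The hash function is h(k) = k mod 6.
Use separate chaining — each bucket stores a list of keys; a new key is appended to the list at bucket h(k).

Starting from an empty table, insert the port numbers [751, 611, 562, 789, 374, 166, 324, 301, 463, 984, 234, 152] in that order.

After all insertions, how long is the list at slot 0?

Insert 751: h=1, bucket 1 empty → new chain.
Insert 611: h=5, bucket 5 empty → new chain.
Insert 562: h=4, bucket 4 empty → new chain.
Insert 789: h=3, bucket 3 empty → new chain.
Insert 374: h=2, bucket 2 empty → new chain.
Insert 166: h=4, bucket 4 nonempty → append to chain.
Insert 324: h=0, bucket 0 empty → new chain.
Insert 301: h=1, bucket 1 nonempty → append to chain.
Insert 463: h=1, bucket 1 nonempty → append to chain.
Insert 984: h=0, bucket 0 nonempty → append to chain.
Insert 234: h=0, bucket 0 nonempty → append to chain.
Insert 152: h=2, bucket 2 nonempty → append to chain.
Final buckets:
0: 324 -> 984 -> 234
1: 751 -> 301 -> 463
2: 374 -> 152
3: 789
4: 562 -> 166
5: 611

3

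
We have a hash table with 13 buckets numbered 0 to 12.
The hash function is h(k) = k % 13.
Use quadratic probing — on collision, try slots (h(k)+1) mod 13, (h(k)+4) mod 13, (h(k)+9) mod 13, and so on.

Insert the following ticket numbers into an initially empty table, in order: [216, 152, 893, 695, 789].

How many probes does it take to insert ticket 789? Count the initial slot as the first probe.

216 hashes to 8; slot 8 is free => place at 8.
152 hashes to 9; slot 9 is free => place at 9.
893 hashes to 9; 9 taken => place at 10.
695 hashes to 6; slot 6 is free => place at 6.
789 hashes to 9; 9,10 taken => place at 0.
Table: [789, —, —, —, —, —, 695, —, 216, 152, 893, —, —]

3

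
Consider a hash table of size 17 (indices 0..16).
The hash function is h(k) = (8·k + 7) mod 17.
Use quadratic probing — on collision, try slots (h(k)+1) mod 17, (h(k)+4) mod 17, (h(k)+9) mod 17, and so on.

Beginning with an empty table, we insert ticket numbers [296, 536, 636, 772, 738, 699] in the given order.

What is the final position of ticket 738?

4

296 hashes to 12; slot 12 is free => place at 12.
536 hashes to 11; slot 11 is free => place at 11.
636 hashes to 12; 12 taken => place at 13.
772 hashes to 12; 12,13 taken => place at 16.
738 hashes to 12; 12,13,16 taken => place at 4.
699 hashes to 6; slot 6 is free => place at 6.
Table: [∅, ∅, ∅, ∅, 738, ∅, 699, ∅, ∅, ∅, ∅, 536, 296, 636, ∅, ∅, 772]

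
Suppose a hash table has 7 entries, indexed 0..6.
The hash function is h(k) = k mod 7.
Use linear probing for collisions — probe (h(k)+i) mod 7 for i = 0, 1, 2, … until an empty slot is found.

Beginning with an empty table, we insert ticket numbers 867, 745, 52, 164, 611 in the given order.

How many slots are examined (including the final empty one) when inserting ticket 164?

Insert 867: h=6, slot 6 empty => index 6.
Insert 745: h=3, slot 3 empty => index 3.
Insert 52: h=3, slot 3 occupied => index 4.
Insert 164: h=3, slots 3,4 occupied => index 5.
Insert 611: h=2, slot 2 empty => index 2.
Table: [., ., 611, 745, 52, 164, 867]

3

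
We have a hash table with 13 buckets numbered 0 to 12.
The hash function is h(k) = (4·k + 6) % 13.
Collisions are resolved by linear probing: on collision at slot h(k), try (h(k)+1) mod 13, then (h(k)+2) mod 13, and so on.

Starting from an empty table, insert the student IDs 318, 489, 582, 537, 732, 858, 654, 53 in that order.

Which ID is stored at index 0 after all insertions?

318 hashes to 4; slot 4 is free -> place at 4.
489 hashes to 12; slot 12 is free -> place at 12.
582 hashes to 7; slot 7 is free -> place at 7.
537 hashes to 9; slot 9 is free -> place at 9.
732 hashes to 9; 9 taken -> place at 10.
858 hashes to 6; slot 6 is free -> place at 6.
654 hashes to 9; 9,10 taken -> place at 11.
53 hashes to 10; 10,11,12 taken -> place at 0.
Table: [53, —, —, —, 318, —, 858, 582, —, 537, 732, 654, 489]

53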